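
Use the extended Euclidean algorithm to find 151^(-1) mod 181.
Extended GCD: 151(6) + 181(-5) = 1. So 151^(-1) ≡ 6 ≡ 6 (mod 181). Verify: 151 × 6 = 906 ≡ 1 (mod 181)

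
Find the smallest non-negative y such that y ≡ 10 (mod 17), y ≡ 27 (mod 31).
27

Using the Chinese Remainder Theorem:
M = product of moduli = 527
For equation 1: M_1 = 31, 31 ≡ 14 (mod 17), inverse of 31 mod 17 is 11 (check: 14 × 11 = 154 ≡ 1 (mod 17))
For equation 2: M_2 = 17, 17 ≡ 17 (mod 31), inverse of 17 mod 31 is 11 (check: 17 × 11 = 187 ≡ 1 (mod 31))
Combine: y ≡ Σ r_i×M_i×(M_i⁻¹ mod m_i) = 10×31×11 + 27×17×11 = 3410 + 5049 = 8459
8459 mod 527 = 27
y ≡ 27 (mod 527)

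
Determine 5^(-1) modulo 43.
5^(-1) ≡ 26 (mod 43). Verification: 5 × 26 = 130 ≡ 1 (mod 43)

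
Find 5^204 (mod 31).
Using Fermat: 5^{30} ≡ 1 (mod 31). 204 ≡ 24 (mod 30). So 5^{204} ≡ 5^{24} ≡ 1 (mod 31)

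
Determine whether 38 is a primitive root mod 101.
p - 1 = 100 has prime divisors 2, 5. Check 38^(100/q) mod 101 for each: 38^(100/2) = 38^50 ≡ 100, 38^(100/5) = 38^20 ≡ 36 (mod 101). None of these is 1, so 38 has order 100 = φ(101), so it is a primitive root mod 101.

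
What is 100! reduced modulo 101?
By Wilson's theorem, (100)! ≡ -1 ≡ 100 (mod 101)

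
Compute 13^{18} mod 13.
0

Using successive squaring:
Binary expansion of 18: 10010
Powers of 13 mod 13 (each is the square of the previous):
  13^1 ≡ 0 (mod 13)
  13^2 ≡ 0² = 0 ≡ 0 (mod 13)
  13^4 ≡ 0² = 0 ≡ 0 (mod 13)
  13^8 ≡ 0² = 0 ≡ 0 (mod 13)
  13^16 ≡ 0² = 0 ≡ 0 (mod 13)
18 = 16 + 2, so 13^18 = 13^16 × 13^2 ≡ 0 × 0 (mod 13)
Multiplying step by step:
  0 × 0 = 0 ≡ 0 (mod 13)
Result: 13^18 ≡ 0 (mod 13)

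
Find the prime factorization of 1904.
2^4 × 7 × 17

Divide by primes starting from smallest:
1904 ÷ 2 = 952
952 ÷ 2 = 476
476 ÷ 2 = 238
238 ÷ 2 = 119
119 ÷ 7 = 17
17 ÷ 17 = 1

1904 = 2^4 × 7 × 17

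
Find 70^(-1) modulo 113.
21

Using Extended Euclidean Algorithm:
gcd(70, 113) = 1
Bezout coefficients: 70 × 21 + 113 × -13 = 1
So 70 × 21 ≡ 1 (mod 113)
The inverse is 21 mod 113 = 21
Verification: 70 × 21 = 1470 = 13 × 113 + 1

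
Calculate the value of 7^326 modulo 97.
Using Fermat: 7^{96} ≡ 1 (mod 97). 326 ≡ 38 (mod 96). So 7^{326} ≡ 7^{38} ≡ 65 (mod 97)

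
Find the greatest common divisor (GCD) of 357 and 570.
3

Using the Euclidean algorithm:
357 = 0 × 570 + 357
570 = 1 × 357 + 213
357 = 1 × 213 + 144
213 = 1 × 144 + 69
144 = 2 × 69 + 6
69 = 11 × 6 + 3
6 = 2 × 3 + 0

GCD(357, 570) = 3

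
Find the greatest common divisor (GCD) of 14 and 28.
14

Using the Euclidean algorithm:
14 = 0 × 28 + 14
28 = 2 × 14 + 0

GCD(14, 28) = 14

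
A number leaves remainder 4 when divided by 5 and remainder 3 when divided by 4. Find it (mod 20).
M = 5 × 4 = 20. M₁ = 4, y₁ ≡ 4 (mod 5). M₂ = 5, y₂ ≡ 1 (mod 4). r = 4×4×4 + 3×5×1 ≡ 19 (mod 20)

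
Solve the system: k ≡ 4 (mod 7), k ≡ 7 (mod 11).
M = 7 × 11 = 77. M₁ = 11, y₁ ≡ 2 (mod 7). M₂ = 7, y₂ ≡ 8 (mod 11). k = 4×11×2 + 7×7×8 ≡ 18 (mod 77)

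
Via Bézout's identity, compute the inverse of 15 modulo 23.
Extended GCD: 15(-3) + 23(2) = 1. So 15^(-1) ≡ 20 ≡ 20 (mod 23). Verify: 15 × 20 = 300 ≡ 1 (mod 23)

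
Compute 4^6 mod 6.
6 = 4 + 2 (binary 110). Repeated squaring mod 6: 4^1 ≡ 4; 4^2 ≡ 4² = 16 ≡ 4; 4^4 ≡ 4² = 16 ≡ 4. Multiply: 4^6 = 4^4 × 4^2 ≡ 4 × 4 (mod 6): 4 × 4 = 16 ≡ 4. So 4^6 ≡ 4 (mod 6).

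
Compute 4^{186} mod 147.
85

Using successive squaring:
Binary expansion of 186: 10111010
Powers of 4 mod 147 (each is the square of the previous):
  4^1 ≡ 4 (mod 147)
  4^2 ≡ 4² = 16 ≡ 16 (mod 147)
  4^4 ≡ 16² = 256 ≡ 109 (mod 147)
  4^8 ≡ 109² = 11881 ≡ 121 (mod 147)
  4^16 ≡ 121² = 14641 ≡ 88 (mod 147)
  4^32 ≡ 88² = 7744 ≡ 100 (mod 147)
  4^64 ≡ 100² = 10000 ≡ 4 (mod 147)
  4^128 ≡ 4² = 16 ≡ 16 (mod 147)
186 = 128 + 32 + 16 + 8 + 2, so 4^186 = 4^128 × 4^32 × 4^16 × 4^8 × 4^2 ≡ 16 × 100 × 88 × 121 × 16 (mod 147)
Multiplying step by step:
  16 × 100 = 1600 ≡ 130 (mod 147)
  130 × 88 = 11440 ≡ 121 (mod 147)
  121 × 121 = 14641 ≡ 88 (mod 147)
  88 × 16 = 1408 ≡ 85 (mod 147)
Result: 4^186 ≡ 85 (mod 147)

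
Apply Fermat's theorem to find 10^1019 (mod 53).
By Fermat: 10^{52} ≡ 1 (mod 53). 1019 ≡ 31 (mod 52). So 10^{1019} ≡ 10^{31} ≡ 42 (mod 53)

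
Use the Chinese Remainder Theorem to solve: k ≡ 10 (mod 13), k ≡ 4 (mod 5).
49

Using the Chinese Remainder Theorem:
M = product of moduli = 65
For equation 1: M_1 = 5, 5 ≡ 5 (mod 13), inverse of 5 mod 13 is 8 (check: 5 × 8 = 40 ≡ 1 (mod 13))
For equation 2: M_2 = 13, 13 ≡ 3 (mod 5), inverse of 13 mod 5 is 2 (check: 3 × 2 = 6 ≡ 1 (mod 5))
Combine: k ≡ Σ r_i×M_i×(M_i⁻¹ mod m_i) = 10×5×8 + 4×13×2 = 400 + 104 = 504
504 mod 65 = 49
k ≡ 49 (mod 65)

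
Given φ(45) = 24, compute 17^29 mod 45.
By Euler: 17^{24} ≡ 1 (mod 45) since gcd(17, 45) = 1. 29 = 1×24 + 5. So 17^{29} ≡ 17^{5} ≡ 17 (mod 45)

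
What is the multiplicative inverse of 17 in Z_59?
7

Using Extended Euclidean Algorithm:
gcd(17, 59) = 1
Bezout coefficients: 17 × 7 + 59 × -2 = 1
So 17 × 7 ≡ 1 (mod 59)
The inverse is 7 mod 59 = 7
Verification: 17 × 7 = 119 = 2 × 59 + 1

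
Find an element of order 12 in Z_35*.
2 has order 12 mod 35 since 2^{12} ≡ 1 (mod 35) and no smaller power works.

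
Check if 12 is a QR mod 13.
By Euler's criterion: 12^{6} ≡ 1 (mod 13). Since this equals 1, 12 is a QR.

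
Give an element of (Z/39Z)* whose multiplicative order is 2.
14 has order 2 mod 39 since 14^{2} ≡ 1 (mod 39) and no smaller power works.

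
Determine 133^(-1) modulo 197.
133^(-1) ≡ 40 (mod 197). Verification: 133 × 40 = 5320 ≡ 1 (mod 197)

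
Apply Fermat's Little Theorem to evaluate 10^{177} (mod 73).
10

By Fermat's Little Theorem, a^(p-1) ≡ 1 (mod p) for prime p and gcd(a, p) = 1
Here p = 73, so 10^72 ≡ 1 (mod 73)
We can reduce the exponent: 177 mod 72 = 33
So 10^177 ≡ 10^33 (mod 73)
Computing: 10^33 mod 73 = 10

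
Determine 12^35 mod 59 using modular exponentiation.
Using repeated squaring. 35 = 32 + 2 + 1 (binary 100011). Repeated squaring mod 59: 12^1 ≡ 12; 12^2 ≡ 12² = 144 ≡ 26; 12^4 ≡ 26² = 676 ≡ 27; 12^8 ≡ 27² = 729 ≡ 21; 12^16 ≡ 21² = 441 ≡ 28; 12^32 ≡ 28² = 784 ≡ 17. Multiply: 12^35 = 12^32 × 12^2 × 12^1 ≡ 17 × 26 × 12 (mod 59): 17 × 26 = 442 ≡ 29; 29 × 12 = 348 ≡ 53. So 12^35 ≡ 53 (mod 59).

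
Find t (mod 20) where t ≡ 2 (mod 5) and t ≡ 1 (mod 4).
M = 5 × 4 = 20. M₁ = 4, y₁ ≡ 4 (mod 5). M₂ = 5, y₂ ≡ 1 (mod 4). t = 2×4×4 + 1×5×1 ≡ 17 (mod 20)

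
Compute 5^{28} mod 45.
40

Using successive squaring:
Binary expansion of 28: 11100
Powers of 5 mod 45 (each is the square of the previous):
  5^1 ≡ 5 (mod 45)
  5^2 ≡ 5² = 25 ≡ 25 (mod 45)
  5^4 ≡ 25² = 625 ≡ 40 (mod 45)
  5^8 ≡ 40² = 1600 ≡ 25 (mod 45)
  5^16 ≡ 25² = 625 ≡ 40 (mod 45)
28 = 16 + 8 + 4, so 5^28 = 5^16 × 5^8 × 5^4 ≡ 40 × 25 × 40 (mod 45)
Multiplying step by step:
  40 × 25 = 1000 ≡ 10 (mod 45)
  10 × 40 = 400 ≡ 40 (mod 45)
Result: 5^28 ≡ 40 (mod 45)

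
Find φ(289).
272

Prime factorization: 289 = 17^2
Using the formula φ(n) = n × Π(1 - 1/p) for each prime factor p:
φ(289) = 289 × (1 - 1/17)
φ(289) = 272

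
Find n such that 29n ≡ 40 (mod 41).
24

Since gcd(29, 41) = 1 divides 40, a solution exists.
Multiply both sides by the inverse of 29 mod 41:
  29^(-1) mod 41 = 17
  x ≡ 17 × 40 ≡ 680 ≡ 24 (mod 41)
Verification: 29 × 24 = 696 = 16 × 41 + 40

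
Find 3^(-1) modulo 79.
53

Using Extended Euclidean Algorithm:
gcd(3, 79) = 1
Bezout coefficients: 3 × -26 + 79 × 1 = 1
So 3 × -26 ≡ 1 (mod 79)
The inverse is -26 mod 79 = 53
Verification: 3 × 53 = 159 = 2 × 79 + 1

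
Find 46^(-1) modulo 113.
86

Using Extended Euclidean Algorithm:
gcd(46, 113) = 1
Bezout coefficients: 46 × -27 + 113 × 11 = 1
So 46 × -27 ≡ 1 (mod 113)
The inverse is -27 mod 113 = 86
Verification: 46 × 86 = 3956 = 35 × 113 + 1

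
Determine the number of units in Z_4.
2

Prime factorization: 4 = 2^2
Using the formula φ(n) = n × Π(1 - 1/p) for each prime factor p:
φ(4) = 4 × (1 - 1/2)
φ(4) = 2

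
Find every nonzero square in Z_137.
QRs mod 137: {1, 2, 4, 7, 8, 9, 11, 14, 15, 16, 17, 18, 19, 22, 25, 28, 30, 32, 34, 36, 37, 38, 39, 44, 49, 50, 56, 59, 60, 61, 63, 64, 65, 68, 69, 72, 73, 74, 76, 77, 78, 81, 87, 88, 93, 98, 99, 100, 101, 103, 105, 107, 109, 112, 115, 118, 119, 120, 121, 122, 123, 126, 128, 129, 130, 133, 135, 136}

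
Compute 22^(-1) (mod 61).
22^(-1) ≡ 25 (mod 61). Verification: 22 × 25 = 550 ≡ 1 (mod 61)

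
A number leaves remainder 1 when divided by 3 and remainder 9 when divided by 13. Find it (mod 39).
M = 3 × 13 = 39. M₁ = 13, y₁ ≡ 1 (mod 3). M₂ = 3, y₂ ≡ 9 (mod 13). k = 1×13×1 + 9×3×9 ≡ 22 (mod 39)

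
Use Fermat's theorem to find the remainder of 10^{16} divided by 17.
1

By Fermat's Little Theorem, a^(p-1) ≡ 1 (mod p) for prime p and gcd(a, p) = 1
Here p = 17, so 10^16 ≡ 1 (mod 17)
We can reduce the exponent: 16 mod 16 = 0
So 10^16 ≡ 10^0 (mod 17)
Computing: 10^0 mod 17 = 1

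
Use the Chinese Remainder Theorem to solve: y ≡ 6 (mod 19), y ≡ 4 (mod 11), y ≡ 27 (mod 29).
2666

Using the Chinese Remainder Theorem:
M = product of moduli = 6061
For equation 1: M_1 = 319, 319 ≡ 15 (mod 19), inverse of 319 mod 19 is 14 (check: 15 × 14 = 210 ≡ 1 (mod 19))
For equation 2: M_2 = 551, 551 ≡ 1 (mod 11), inverse of 551 mod 11 is 1 (check: 1 × 1 = 1 ≡ 1 (mod 11))
For equation 3: M_3 = 209, 209 ≡ 6 (mod 29), inverse of 209 mod 29 is 5 (check: 6 × 5 = 30 ≡ 1 (mod 29))
Combine: y ≡ Σ r_i×M_i×(M_i⁻¹ mod m_i) = 6×319×14 + 4×551×1 + 27×209×5 = 26796 + 2204 + 28215 = 57215
57215 mod 6061 = 2666
y ≡ 2666 (mod 6061)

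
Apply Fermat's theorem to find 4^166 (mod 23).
By Fermat: 4^{22} ≡ 1 (mod 23). 166 = 7×22 + 12. So 4^{166} ≡ 4^{12} ≡ 4 (mod 23)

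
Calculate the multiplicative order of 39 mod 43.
Powers of 39 mod 43: 39^1≡39, 39^2≡16, 39^3≡22, 39^4≡41, 39^5≡8, 39^6≡11, 39^7≡42, 39^8≡4, 39^9≡27, 39^10≡21, 39^11≡2, 39^12≡35, 39^13≡32, 39^14≡1. Order = 14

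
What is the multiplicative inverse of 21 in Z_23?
21^(-1) ≡ 11 (mod 23). Verification: 21 × 11 = 231 ≡ 1 (mod 23)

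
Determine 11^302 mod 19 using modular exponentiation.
Using Fermat: 11^{18} ≡ 1 (mod 19). 302 ≡ 14 (mod 18). So 11^{302} ≡ 11^{14} ≡ 7 (mod 19)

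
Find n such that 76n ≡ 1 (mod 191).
76^(-1) ≡ 93 (mod 191). Verification: 76 × 93 = 7068 ≡ 1 (mod 191)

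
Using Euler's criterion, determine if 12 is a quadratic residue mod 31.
By Euler's criterion: 12^{15} ≡ 30 (mod 31). Since this equals -1 (≡ 30), 12 is not a QR.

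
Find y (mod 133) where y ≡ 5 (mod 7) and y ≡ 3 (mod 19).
M = 7 × 19 = 133. M₁ = 19, y₁ ≡ 3 (mod 7). M₂ = 7, y₂ ≡ 11 (mod 19). y = 5×19×3 + 3×7×11 ≡ 117 (mod 133)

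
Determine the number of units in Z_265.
208

Prime factorization: 265 = 5 × 53
Using the formula φ(n) = n × Π(1 - 1/p) for each prime factor p:
φ(265) = 265 × (1 - 1/5) × (1 - 1/53)
φ(265) = 208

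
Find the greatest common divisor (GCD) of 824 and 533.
1

Using the Euclidean algorithm:
824 = 1 × 533 + 291
533 = 1 × 291 + 242
291 = 1 × 242 + 49
242 = 4 × 49 + 46
49 = 1 × 46 + 3
46 = 15 × 3 + 1
3 = 3 × 1 + 0

GCD(824, 533) = 1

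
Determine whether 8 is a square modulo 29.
By Euler's criterion: 8^{14} ≡ 28 (mod 29). Since this equals -1 (≡ 28), 8 is not a QR.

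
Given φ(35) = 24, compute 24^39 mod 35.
By Euler: 24^{24} ≡ 1 (mod 35) since gcd(24, 35) = 1. 39 = 1×24 + 15. So 24^{39} ≡ 24^{15} ≡ 34 (mod 35)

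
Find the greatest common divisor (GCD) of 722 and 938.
2

Using the Euclidean algorithm:
722 = 0 × 938 + 722
938 = 1 × 722 + 216
722 = 3 × 216 + 74
216 = 2 × 74 + 68
74 = 1 × 68 + 6
68 = 11 × 6 + 2
6 = 3 × 2 + 0

GCD(722, 938) = 2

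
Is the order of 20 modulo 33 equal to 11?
No, the actual order is 10, not 11.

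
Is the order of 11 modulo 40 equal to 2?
Yes, ord_40(11) = 2.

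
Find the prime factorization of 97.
97

Divide by primes starting from smallest:
97 ÷ 97 = 1

97 = 97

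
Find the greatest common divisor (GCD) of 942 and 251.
1

Using the Euclidean algorithm:
942 = 3 × 251 + 189
251 = 1 × 189 + 62
189 = 3 × 62 + 3
62 = 20 × 3 + 2
3 = 1 × 2 + 1
2 = 2 × 1 + 0

GCD(942, 251) = 1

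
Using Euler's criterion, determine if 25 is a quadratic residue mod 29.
By Euler's criterion: 25^{14} ≡ 1 (mod 29). Since this equals 1, 25 is a QR.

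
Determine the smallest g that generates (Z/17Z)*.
3

A primitive root g modulo p has order p-1 = 16
Prime divisors of 16: [2]
g is a primitive root iff g^(16/q) ≢ 1 (mod 17) for each prime divisor q
Testing small values:
  g = 2: 2^8 ≡ 1 (mod 17) → 2^8 ≡ 1, not primitive root
  g = 3: 3^8 ≡ 16 (mod 17) → none is 1, primitive root!
The smallest primitive root is 3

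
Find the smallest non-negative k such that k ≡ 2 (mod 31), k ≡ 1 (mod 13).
157

Using the Chinese Remainder Theorem:
M = product of moduli = 403
For equation 1: M_1 = 13, 13 ≡ 13 (mod 31), inverse of 13 mod 31 is 12 (check: 13 × 12 = 156 ≡ 1 (mod 31))
For equation 2: M_2 = 31, 31 ≡ 5 (mod 13), inverse of 31 mod 13 is 8 (check: 5 × 8 = 40 ≡ 1 (mod 13))
Combine: k ≡ Σ r_i×M_i×(M_i⁻¹ mod m_i) = 2×13×12 + 1×31×8 = 312 + 248 = 560
560 mod 403 = 157
k ≡ 157 (mod 403)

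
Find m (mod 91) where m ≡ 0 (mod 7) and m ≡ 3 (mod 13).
M = 7 × 13 = 91. M₁ = 13, y₁ ≡ 6 (mod 7). M₂ = 7, y₂ ≡ 2 (mod 13). m = 0×13×6 + 3×7×2 ≡ 42 (mod 91)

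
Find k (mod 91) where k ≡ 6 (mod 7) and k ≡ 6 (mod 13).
M = 7 × 13 = 91. M₁ = 13, y₁ ≡ 6 (mod 7). M₂ = 7, y₂ ≡ 2 (mod 13). k = 6×13×6 + 6×7×2 ≡ 6 (mod 91)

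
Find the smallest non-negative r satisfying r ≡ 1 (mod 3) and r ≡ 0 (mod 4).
M = 3 × 4 = 12. M₁ = 4, y₁ ≡ 1 (mod 3). M₂ = 3, y₂ ≡ 3 (mod 4). r = 1×4×1 + 0×3×3 ≡ 4 (mod 12)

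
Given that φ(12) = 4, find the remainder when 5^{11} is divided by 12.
By Euler: 5^{4} ≡ 1 (mod 12) since gcd(5, 12) = 1. 11 = 2×4 + 3. So 5^{11} ≡ 5^{3} ≡ 5 (mod 12)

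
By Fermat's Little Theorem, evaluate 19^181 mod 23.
By Fermat: 19^{22} ≡ 1 (mod 23). 181 = 8×22 + 5. So 19^{181} ≡ 19^{5} ≡ 11 (mod 23)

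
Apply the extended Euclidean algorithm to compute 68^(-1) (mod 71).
Extended GCD: 68(-24) + 71(23) = 1. So 68^(-1) ≡ 47 ≡ 47 (mod 71). Verify: 68 × 47 = 3196 ≡ 1 (mod 71)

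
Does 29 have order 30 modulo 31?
p - 1 = 30 has prime divisors 2, 3, 5. Check 29^(30/q) mod 31 for each: 29^(30/2) = 29^15 ≡ 30, 29^(30/3) = 29^10 ≡ 1, 29^(30/5) = 29^6 ≡ 2 (mod 31). Since 29^10 ≡ 1 (mod 31), the order of 29 divides 10 (in fact the order is 10) ≠ 30, so it is not a primitive root.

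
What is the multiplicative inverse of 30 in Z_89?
3

Using Extended Euclidean Algorithm:
gcd(30, 89) = 1
Bezout coefficients: 30 × 3 + 89 × -1 = 1
So 30 × 3 ≡ 1 (mod 89)
The inverse is 3 mod 89 = 3
Verification: 30 × 3 = 90 = 1 × 89 + 1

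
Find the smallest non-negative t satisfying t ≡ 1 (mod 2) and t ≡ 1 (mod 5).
M = 2 × 5 = 10. M₁ = 5, y₁ ≡ 1 (mod 2). M₂ = 2, y₂ ≡ 3 (mod 5). t = 1×5×1 + 1×2×3 ≡ 1 (mod 10)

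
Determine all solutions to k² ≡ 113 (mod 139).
The square roots of 113 mod 139 are 35 and 104. Verify: 35² = 1225 ≡ 113 (mod 139)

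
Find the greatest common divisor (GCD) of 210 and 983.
1

Using the Euclidean algorithm:
210 = 0 × 983 + 210
983 = 4 × 210 + 143
210 = 1 × 143 + 67
143 = 2 × 67 + 9
67 = 7 × 9 + 4
9 = 2 × 4 + 1
4 = 4 × 1 + 0

GCD(210, 983) = 1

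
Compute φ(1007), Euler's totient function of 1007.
936

Prime factorization: 1007 = 19 × 53
Using the formula φ(n) = n × Π(1 - 1/p) for each prime factor p:
φ(1007) = 1007 × (1 - 1/19) × (1 - 1/53)
φ(1007) = 936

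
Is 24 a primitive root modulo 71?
No

To verify, check if 24^(70/q) ≢ 1 (mod 71) for each prime divisor q of 70
Divisors of 70 = 70: [1, 2, 5, 7, 10, 14, 35, 70]
  24^(70/2) = 24^35 ≡ 1 (mod 71)
  24^(70/5) = 24^14 ≡ 25 (mod 71)
  24^(70/7) = 24^10 ≡ 37 (mod 71)
Conclusion: 24 is not a primitive root modulo 71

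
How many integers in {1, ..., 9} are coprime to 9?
6

Prime factorization: 9 = 3^2
Using the formula φ(n) = n × Π(1 - 1/p) for each prime factor p:
φ(9) = 9 × (1 - 1/3)
φ(9) = 6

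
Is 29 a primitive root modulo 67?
No

To verify, check if 29^(66/q) ≢ 1 (mod 67) for each prime divisor q of 66
Divisors of 66 = 66: [1, 2, 3, 6, 11, 22, 33, 66]
  29^(66/11) = 29^6 ≡ 1 (mod 67)
  29^(66/2) = 29^33 ≡ 1 (mod 67)
  29^(66/3) = 29^22 ≡ 29 (mod 67)
Conclusion: 29 is not a primitive root modulo 67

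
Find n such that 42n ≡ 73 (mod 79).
45

Since gcd(42, 79) = 1 divides 73, a solution exists.
Multiply both sides by the inverse of 42 mod 79:
  42^(-1) mod 79 = 32
  x ≡ 32 × 73 ≡ 2336 ≡ 45 (mod 79)
Verification: 42 × 45 = 1890 = 23 × 79 + 73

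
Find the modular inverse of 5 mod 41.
5^(-1) ≡ 33 (mod 41). Verification: 5 × 33 = 165 ≡ 1 (mod 41)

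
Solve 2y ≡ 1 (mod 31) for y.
16

Using Extended Euclidean Algorithm:
gcd(2, 31) = 1
Bezout coefficients: 2 × -15 + 31 × 1 = 1
So 2 × -15 ≡ 1 (mod 31)
The inverse is -15 mod 31 = 16
Verification: 2 × 16 = 32 = 1 × 31 + 1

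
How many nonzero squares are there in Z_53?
For prime 53, there are (p-1)/2 = (53-1)/2 = 26 quadratic residues (excluding 0).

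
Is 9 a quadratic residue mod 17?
By Euler's criterion: 9^{8} ≡ 1 (mod 17). Since this equals 1, 9 is a QR.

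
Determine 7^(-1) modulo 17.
7^(-1) ≡ 5 (mod 17). Verification: 7 × 5 = 35 ≡ 1 (mod 17)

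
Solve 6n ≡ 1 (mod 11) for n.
2

Using Extended Euclidean Algorithm:
gcd(6, 11) = 1
Bezout coefficients: 6 × 2 + 11 × -1 = 1
So 6 × 2 ≡ 1 (mod 11)
The inverse is 2 mod 11 = 2
Verification: 6 × 2 = 12 = 1 × 11 + 1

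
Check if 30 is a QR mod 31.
By Euler's criterion: 30^{15} ≡ 30 (mod 31). Since this equals -1 (≡ 30), 30 is not a QR.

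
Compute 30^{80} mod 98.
18

Using successive squaring:
Binary expansion of 80: 1010000
Powers of 30 mod 98 (each is the square of the previous):
  30^1 ≡ 30 (mod 98)
  30^2 ≡ 30² = 900 ≡ 18 (mod 98)
  30^4 ≡ 18² = 324 ≡ 30 (mod 98)
  30^8 ≡ 30² = 900 ≡ 18 (mod 98)
  30^16 ≡ 18² = 324 ≡ 30 (mod 98)
  30^32 ≡ 30² = 900 ≡ 18 (mod 98)
  30^64 ≡ 18² = 324 ≡ 30 (mod 98)
80 = 64 + 16, so 30^80 = 30^64 × 30^16 ≡ 30 × 30 (mod 98)
Multiplying step by step:
  30 × 30 = 900 ≡ 18 (mod 98)
Result: 30^80 ≡ 18 (mod 98)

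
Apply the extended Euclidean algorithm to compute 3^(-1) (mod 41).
Extended GCD: 3(14) + 41(-1) = 1. So 3^(-1) ≡ 14 ≡ 14 (mod 41). Verify: 3 × 14 = 42 ≡ 1 (mod 41)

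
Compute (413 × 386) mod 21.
7

(413 × 386) = 159418
159418 mod 21 = 7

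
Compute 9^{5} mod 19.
16

Using successive squaring:
Binary expansion of 5: 101
Powers of 9 mod 19 (each is the square of the previous):
  9^1 ≡ 9 (mod 19)
  9^2 ≡ 9² = 81 ≡ 5 (mod 19)
  9^4 ≡ 5² = 25 ≡ 6 (mod 19)
5 = 4 + 1, so 9^5 = 9^4 × 9^1 ≡ 6 × 9 (mod 19)
Multiplying step by step:
  6 × 9 = 54 ≡ 16 (mod 19)
Result: 9^5 ≡ 16 (mod 19)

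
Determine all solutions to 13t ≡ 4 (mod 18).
10

Since gcd(13, 18) = 1 divides 4, a solution exists.
Multiply both sides by the inverse of 13 mod 18:
  13^(-1) mod 18 = 7
  x ≡ 7 × 4 ≡ 28 ≡ 10 (mod 18)
Verification: 13 × 10 = 130 = 7 × 18 + 4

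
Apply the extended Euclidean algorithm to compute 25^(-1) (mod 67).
Extended GCD: 25(-8) + 67(3) = 1. So 25^(-1) ≡ 59 ≡ 59 (mod 67). Verify: 25 × 59 = 1475 ≡ 1 (mod 67)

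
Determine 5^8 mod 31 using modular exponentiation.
8 = 8 (binary 1000). Repeated squaring mod 31: 5^1 ≡ 5; 5^2 ≡ 5² = 25 ≡ 25; 5^4 ≡ 25² = 625 ≡ 5; 5^8 ≡ 5² = 25 ≡ 25. So 5^8 ≡ 25 (mod 31).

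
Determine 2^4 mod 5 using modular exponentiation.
4 = 4 (binary 100). Repeated squaring mod 5: 2^1 ≡ 2; 2^2 ≡ 2² = 4 ≡ 4; 2^4 ≡ 4² = 16 ≡ 1. So 2^4 ≡ 1 (mod 5).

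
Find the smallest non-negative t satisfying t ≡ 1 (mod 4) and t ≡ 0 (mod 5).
M = 4 × 5 = 20. M₁ = 5, y₁ ≡ 1 (mod 4). M₂ = 4, y₂ ≡ 4 (mod 5). t = 1×5×1 + 0×4×4 ≡ 5 (mod 20)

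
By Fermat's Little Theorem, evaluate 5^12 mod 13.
By Fermat's Little Theorem, 5^{12} ≡ 1 (mod 13) since 13 is prime and gcd(5, 13) = 1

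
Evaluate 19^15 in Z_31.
Using repeated squaring. 15 = 8 + 4 + 2 + 1 (binary 1111). Repeated squaring mod 31: 19^1 ≡ 19; 19^2 ≡ 19² = 361 ≡ 20; 19^4 ≡ 20² = 400 ≡ 28; 19^8 ≡ 28² = 784 ≡ 9. Multiply: 19^15 = 19^8 × 19^4 × 19^2 × 19^1 ≡ 9 × 28 × 20 × 19 (mod 31): 9 × 28 = 252 ≡ 4; 4 × 20 = 80 ≡ 18; 18 × 19 = 342 ≡ 1. So 19^15 ≡ 1 (mod 31).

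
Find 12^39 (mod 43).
Using repeated squaring. 39 = 32 + 4 + 2 + 1 (binary 100111). Repeated squaring mod 43: 12^1 ≡ 12; 12^2 ≡ 12² = 144 ≡ 15; 12^4 ≡ 15² = 225 ≡ 10; 12^8 ≡ 10² = 100 ≡ 14; 12^16 ≡ 14² = 196 ≡ 24; 12^32 ≡ 24² = 576 ≡ 17. Multiply: 12^39 = 12^32 × 12^4 × 12^2 × 12^1 ≡ 17 × 10 × 15 × 12 (mod 43): 17 × 10 = 170 ≡ 41; 41 × 15 = 615 ≡ 13; 13 × 12 = 156 ≡ 27. So 12^39 ≡ 27 (mod 43).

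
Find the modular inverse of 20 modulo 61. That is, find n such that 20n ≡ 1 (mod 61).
58

Using Extended Euclidean Algorithm:
gcd(20, 61) = 1
Bezout coefficients: 20 × -3 + 61 × 1 = 1
So 20 × -3 ≡ 1 (mod 61)
The inverse is -3 mod 61 = 58
Verification: 20 × 58 = 1160 = 19 × 61 + 1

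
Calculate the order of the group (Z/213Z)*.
140

Prime factorization: 213 = 3 × 71
Using the formula φ(n) = n × Π(1 - 1/p) for each prime factor p:
φ(213) = 213 × (1 - 1/3) × (1 - 1/71)
φ(213) = 140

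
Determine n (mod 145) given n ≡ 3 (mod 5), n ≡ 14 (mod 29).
43

Using the Chinese Remainder Theorem:
M = product of moduli = 145
For equation 1: M_1 = 29, 29 ≡ 4 (mod 5), inverse of 29 mod 5 is 4 (check: 4 × 4 = 16 ≡ 1 (mod 5))
For equation 2: M_2 = 5, 5 ≡ 5 (mod 29), inverse of 5 mod 29 is 6 (check: 5 × 6 = 30 ≡ 1 (mod 29))
Combine: n ≡ Σ r_i×M_i×(M_i⁻¹ mod m_i) = 3×29×4 + 14×5×6 = 348 + 420 = 768
768 mod 145 = 43
n ≡ 43 (mod 145)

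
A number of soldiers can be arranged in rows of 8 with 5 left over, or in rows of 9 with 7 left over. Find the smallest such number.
M = 8 × 9 = 72. M₁ = 9, y₁ ≡ 1 (mod 8). M₂ = 8, y₂ ≡ 8 (mod 9). t = 5×9×1 + 7×8×8 ≡ 61 (mod 72). The smallest positive such number is 61.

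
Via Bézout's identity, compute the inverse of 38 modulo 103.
Extended GCD: 38(19) + 103(-7) = 1. So 38^(-1) ≡ 19 ≡ 19 (mod 103). Verify: 38 × 19 = 722 ≡ 1 (mod 103)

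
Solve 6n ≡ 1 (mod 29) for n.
5

Using Extended Euclidean Algorithm:
gcd(6, 29) = 1
Bezout coefficients: 6 × 5 + 29 × -1 = 1
So 6 × 5 ≡ 1 (mod 29)
The inverse is 5 mod 29 = 5
Verification: 6 × 5 = 30 = 1 × 29 + 1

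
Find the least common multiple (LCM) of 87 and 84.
2436

First find GCD(87, 84) using the Euclidean algorithm:
87 = 1 × 84 + 3
84 = 28 × 3 + 0
GCD(87, 84) = 3

LCM formula: LCM(a, b) = (a × b) / GCD(a, b)
LCM(87, 84) = (87 × 84) / 3
LCM(87, 84) = 7308 / 3
LCM(87, 84) = 2436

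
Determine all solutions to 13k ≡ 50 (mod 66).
14

Since gcd(13, 66) = 1 divides 50, a solution exists.
Multiply both sides by the inverse of 13 mod 66:
  13^(-1) mod 66 = 61
  x ≡ 61 × 50 ≡ 3050 ≡ 14 (mod 66)
Verification: 13 × 14 = 182 = 2 × 66 + 50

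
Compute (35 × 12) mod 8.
4

(35 × 12) = 420
420 mod 8 = 4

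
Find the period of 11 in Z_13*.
Powers of 11 mod 13: 11^1≡11, 11^2≡4, 11^3≡5, 11^4≡3, 11^5≡7, 11^6≡12, 11^7≡2, 11^8≡9, 11^9≡8, 11^10≡10, 11^11≡6, 11^12≡1. Order = 12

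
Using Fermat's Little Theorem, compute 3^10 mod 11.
By Fermat's Little Theorem, 3^{10} ≡ 1 (mod 11) since 11 is prime and gcd(3, 11) = 1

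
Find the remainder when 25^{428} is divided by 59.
By Fermat: 25^{58} ≡ 1 (mod 59). 428 = 7×58 + 22. So 25^{428} ≡ 25^{22} ≡ 51 (mod 59)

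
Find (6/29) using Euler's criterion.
(6/29) = 6^{14} mod 29 = 1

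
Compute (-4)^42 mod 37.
Using Fermat: (-4)^{36} ≡ 1 (mod 37). 42 ≡ 6 (mod 36). So (-4)^{42} ≡ (-4)^{6} ≡ 26 (mod 37)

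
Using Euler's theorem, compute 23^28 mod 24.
By Euler: 23^{8} ≡ 1 (mod 24) since gcd(23, 24) = 1. 28 = 3×8 + 4. So 23^{28} ≡ 23^{4} ≡ 1 (mod 24)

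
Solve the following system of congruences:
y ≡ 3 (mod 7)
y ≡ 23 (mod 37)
171

Using the Chinese Remainder Theorem:
M = product of moduli = 259
For equation 1: M_1 = 37, 37 ≡ 2 (mod 7), inverse of 37 mod 7 is 4 (check: 2 × 4 = 8 ≡ 1 (mod 7))
For equation 2: M_2 = 7, 7 ≡ 7 (mod 37), inverse of 7 mod 37 is 16 (check: 7 × 16 = 112 ≡ 1 (mod 37))
Combine: y ≡ Σ r_i×M_i×(M_i⁻¹ mod m_i) = 3×37×4 + 23×7×16 = 444 + 2576 = 3020
3020 mod 259 = 171
y ≡ 171 (mod 259)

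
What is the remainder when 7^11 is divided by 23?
Using repeated squaring. 11 = 8 + 2 + 1 (binary 1011). Repeated squaring mod 23: 7^1 ≡ 7; 7^2 ≡ 7² = 49 ≡ 3; 7^4 ≡ 3² = 9 ≡ 9; 7^8 ≡ 9² = 81 ≡ 12. Multiply: 7^11 = 7^8 × 7^2 × 7^1 ≡ 12 × 3 × 7 (mod 23): 12 × 3 = 36 ≡ 13; 13 × 7 = 91 ≡ 22. So 7^11 ≡ 22 (mod 23).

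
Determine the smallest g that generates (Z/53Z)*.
2

A primitive root g modulo p has order p-1 = 52
Prime divisors of 52: [2, 13]
g is a primitive root iff g^(52/q) ≢ 1 (mod 53) for each prime divisor q
Testing small values:
  g = 2: 2^26 ≡ 52, 2^4 ≡ 16 (mod 53) → none is 1, primitive root!
The smallest primitive root is 2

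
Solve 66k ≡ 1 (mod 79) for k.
6

Using Extended Euclidean Algorithm:
gcd(66, 79) = 1
Bezout coefficients: 66 × 6 + 79 × -5 = 1
So 66 × 6 ≡ 1 (mod 79)
The inverse is 6 mod 79 = 6
Verification: 66 × 6 = 396 = 5 × 79 + 1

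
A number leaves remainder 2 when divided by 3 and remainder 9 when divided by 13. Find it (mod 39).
M = 3 × 13 = 39. M₁ = 13, y₁ ≡ 1 (mod 3). M₂ = 3, y₂ ≡ 9 (mod 13). k = 2×13×1 + 9×3×9 ≡ 35 (mod 39)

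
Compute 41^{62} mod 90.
61

Using successive squaring:
Binary expansion of 62: 111110
Powers of 41 mod 90 (each is the square of the previous):
  41^1 ≡ 41 (mod 90)
  41^2 ≡ 41² = 1681 ≡ 61 (mod 90)
  41^4 ≡ 61² = 3721 ≡ 31 (mod 90)
  41^8 ≡ 31² = 961 ≡ 61 (mod 90)
  41^16 ≡ 61² = 3721 ≡ 31 (mod 90)
  41^32 ≡ 31² = 961 ≡ 61 (mod 90)
62 = 32 + 16 + 8 + 4 + 2, so 41^62 = 41^32 × 41^16 × 41^8 × 41^4 × 41^2 ≡ 61 × 31 × 61 × 31 × 61 (mod 90)
Multiplying step by step:
  61 × 31 = 1891 ≡ 1 (mod 90)
  1 × 61 = 61 ≡ 61 (mod 90)
  61 × 31 = 1891 ≡ 1 (mod 90)
  1 × 61 = 61 ≡ 61 (mod 90)
Result: 41^62 ≡ 61 (mod 90)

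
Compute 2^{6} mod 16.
0

Using successive squaring:
Binary expansion of 6: 110
Powers of 2 mod 16 (each is the square of the previous):
  2^1 ≡ 2 (mod 16)
  2^2 ≡ 2² = 4 ≡ 4 (mod 16)
  2^4 ≡ 4² = 16 ≡ 0 (mod 16)
6 = 4 + 2, so 2^6 = 2^4 × 2^2 ≡ 0 × 4 (mod 16)
Multiplying step by step:
  0 × 4 = 0 ≡ 0 (mod 16)
Result: 2^6 ≡ 0 (mod 16)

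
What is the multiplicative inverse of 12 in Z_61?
12^(-1) ≡ 56 (mod 61). Verification: 12 × 56 = 672 ≡ 1 (mod 61)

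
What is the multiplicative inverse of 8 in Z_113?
8^(-1) ≡ 99 (mod 113). Verification: 8 × 99 = 792 ≡ 1 (mod 113)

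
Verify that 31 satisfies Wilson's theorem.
(30)! mod 31 = 30. Since this equals -1 (mod 31), Wilson confirms 31 is prime.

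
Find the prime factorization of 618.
2 × 3 × 103

Divide by primes starting from smallest:
618 ÷ 2 = 309
309 ÷ 3 = 103
103 ÷ 103 = 1

618 = 2 × 3 × 103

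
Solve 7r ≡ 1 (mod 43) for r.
7^(-1) ≡ 37 (mod 43). Verification: 7 × 37 = 259 ≡ 1 (mod 43)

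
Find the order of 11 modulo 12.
Powers of 11 mod 12: 11^1≡11, 11^2≡1. Order = 2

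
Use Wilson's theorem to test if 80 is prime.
(79)! mod 80 = 0. Since 0 ≢ -1 (mod 80), 80 is not prime.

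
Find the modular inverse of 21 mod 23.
21^(-1) ≡ 11 (mod 23). Verification: 21 × 11 = 231 ≡ 1 (mod 23)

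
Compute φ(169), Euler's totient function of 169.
156

Prime factorization: 169 = 13^2
Using the formula φ(n) = n × Π(1 - 1/p) for each prime factor p:
φ(169) = 169 × (1 - 1/13)
φ(169) = 156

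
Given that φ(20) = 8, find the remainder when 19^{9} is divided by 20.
By Euler: 19^{8} ≡ 1 (mod 20) since gcd(19, 20) = 1. 9 = 1×8 + 1. So 19^{9} ≡ 19^{1} ≡ 19 (mod 20)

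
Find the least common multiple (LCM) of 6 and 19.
114

First find GCD(6, 19) using the Euclidean algorithm:
6 = 0 × 19 + 6
19 = 3 × 6 + 1
6 = 6 × 1 + 0
GCD(6, 19) = 1

LCM formula: LCM(a, b) = (a × b) / GCD(a, b)
LCM(6, 19) = (6 × 19) / 1
LCM(6, 19) = 114 / 1
LCM(6, 19) = 114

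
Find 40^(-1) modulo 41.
40

Using Extended Euclidean Algorithm:
gcd(40, 41) = 1
Bezout coefficients: 40 × -1 + 41 × 1 = 1
So 40 × -1 ≡ 1 (mod 41)
The inverse is -1 mod 41 = 40
Verification: 40 × 40 = 1600 = 39 × 41 + 1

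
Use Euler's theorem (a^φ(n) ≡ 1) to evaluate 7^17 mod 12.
By Euler: 7^{4} ≡ 1 (mod 12) since gcd(7, 12) = 1. 17 = 4×4 + 1. So 7^{17} ≡ 7^{1} ≡ 7 (mod 12)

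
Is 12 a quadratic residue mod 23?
By Euler's criterion: 12^{11} ≡ 1 (mod 23). Since this equals 1, 12 is a QR.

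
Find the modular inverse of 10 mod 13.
10^(-1) ≡ 4 (mod 13). Verification: 10 × 4 = 40 ≡ 1 (mod 13)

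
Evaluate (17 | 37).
(17/37) = 17^{18} mod 37 = -1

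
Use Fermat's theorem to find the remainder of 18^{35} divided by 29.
17

By Fermat's Little Theorem, a^(p-1) ≡ 1 (mod p) for prime p and gcd(a, p) = 1
Here p = 29, so 18^28 ≡ 1 (mod 29)
We can reduce the exponent: 35 mod 28 = 7
So 18^35 ≡ 18^7 (mod 29)
Computing: 18^7 mod 29 = 17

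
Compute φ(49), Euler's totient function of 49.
42

Prime factorization: 49 = 7^2
Using the formula φ(n) = n × Π(1 - 1/p) for each prime factor p:
φ(49) = 49 × (1 - 1/7)
φ(49) = 42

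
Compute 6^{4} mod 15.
6

Using successive squaring:
Binary expansion of 4: 100
Powers of 6 mod 15 (each is the square of the previous):
  6^1 ≡ 6 (mod 15)
  6^2 ≡ 6² = 36 ≡ 6 (mod 15)
  6^4 ≡ 6² = 36 ≡ 6 (mod 15)
4 is a power of 2, so 6^4 is the last square: ≡ 6 (mod 15)
Result: 6^4 ≡ 6 (mod 15)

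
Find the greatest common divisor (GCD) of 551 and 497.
1

Using the Euclidean algorithm:
551 = 1 × 497 + 54
497 = 9 × 54 + 11
54 = 4 × 11 + 10
11 = 1 × 10 + 1
10 = 10 × 1 + 0

GCD(551, 497) = 1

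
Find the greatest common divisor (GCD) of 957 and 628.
1

Using the Euclidean algorithm:
957 = 1 × 628 + 329
628 = 1 × 329 + 299
329 = 1 × 299 + 30
299 = 9 × 30 + 29
30 = 1 × 29 + 1
29 = 29 × 1 + 0

GCD(957, 628) = 1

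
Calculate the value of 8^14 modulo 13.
Using Fermat: 8^{12} ≡ 1 (mod 13). 14 ≡ 2 (mod 12). So 8^{14} ≡ 8^{2} ≡ 12 (mod 13)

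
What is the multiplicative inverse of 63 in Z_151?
63^(-1) ≡ 12 (mod 151). Verification: 63 × 12 = 756 ≡ 1 (mod 151)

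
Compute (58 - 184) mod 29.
19

(58 - 184) = -126
-126 mod 29 = 19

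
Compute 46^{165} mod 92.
0

Using successive squaring:
Binary expansion of 165: 10100101
Powers of 46 mod 92 (each is the square of the previous):
  46^1 ≡ 46 (mod 92)
  46^2 ≡ 46² = 2116 ≡ 0 (mod 92)
  46^4 ≡ 0² = 0 ≡ 0 (mod 92)
  46^8 ≡ 0² = 0 ≡ 0 (mod 92)
  46^16 ≡ 0² = 0 ≡ 0 (mod 92)
  46^32 ≡ 0² = 0 ≡ 0 (mod 92)
  46^64 ≡ 0² = 0 ≡ 0 (mod 92)
  46^128 ≡ 0² = 0 ≡ 0 (mod 92)
165 = 128 + 32 + 4 + 1, so 46^165 = 46^128 × 46^32 × 46^4 × 46^1 ≡ 0 × 0 × 0 × 46 (mod 92)
Multiplying step by step:
  0 × 0 = 0 ≡ 0 (mod 92)
  0 × 0 = 0 ≡ 0 (mod 92)
  0 × 46 = 0 ≡ 0 (mod 92)
Result: 46^165 ≡ 0 (mod 92)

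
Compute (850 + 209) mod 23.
1

(850 + 209) = 1059
1059 mod 23 = 1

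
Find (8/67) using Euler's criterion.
(8/67) = 8^{33} mod 67 = -1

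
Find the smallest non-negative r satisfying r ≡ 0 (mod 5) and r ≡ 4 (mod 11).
M = 5 × 11 = 55. M₁ = 11, y₁ ≡ 1 (mod 5). M₂ = 5, y₂ ≡ 9 (mod 11). r = 0×11×1 + 4×5×9 ≡ 15 (mod 55)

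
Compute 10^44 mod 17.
Using Fermat: 10^{16} ≡ 1 (mod 17). 44 ≡ 12 (mod 16). So 10^{44} ≡ 10^{12} ≡ 13 (mod 17)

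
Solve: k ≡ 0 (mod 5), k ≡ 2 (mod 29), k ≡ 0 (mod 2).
M = 5 × 29 × 2 = 290. M₁ = 58, y₁ ≡ 2 (mod 5). M₂ = 10, y₂ ≡ 3 (mod 29). M₃ = 145, y₃ ≡ 1 (mod 2). k = 0×58×2 + 2×10×3 + 0×145×1 ≡ 60 (mod 290)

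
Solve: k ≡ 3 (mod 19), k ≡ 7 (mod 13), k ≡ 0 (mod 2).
M = 19 × 13 × 2 = 494. M₁ = 26, y₁ ≡ 11 (mod 19). M₂ = 38, y₂ ≡ 12 (mod 13). M₃ = 247, y₃ ≡ 1 (mod 2). k = 3×26×11 + 7×38×12 + 0×247×1 ≡ 98 (mod 494)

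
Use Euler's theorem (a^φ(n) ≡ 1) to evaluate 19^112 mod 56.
By Euler: 19^{24} ≡ 1 (mod 56) since gcd(19, 56) = 1. 112 = 4×24 + 16. So 19^{112} ≡ 19^{16} ≡ 9 (mod 56)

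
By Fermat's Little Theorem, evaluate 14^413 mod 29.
By Fermat: 14^{28} ≡ 1 (mod 29). 413 ≡ 21 (mod 28). So 14^{413} ≡ 14^{21} ≡ 17 (mod 29)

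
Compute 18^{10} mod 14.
4

Using successive squaring:
Binary expansion of 10: 1010
Powers of 18 mod 14 (each is the square of the previous):
  18^1 ≡ 4 (mod 14)
  18^2 ≡ 4² = 16 ≡ 2 (mod 14)
  18^4 ≡ 2² = 4 ≡ 4 (mod 14)
  18^8 ≡ 4² = 16 ≡ 2 (mod 14)
10 = 8 + 2, so 18^10 = 18^8 × 18^2 ≡ 2 × 2 (mod 14)
Multiplying step by step:
  2 × 2 = 4 ≡ 4 (mod 14)
Result: 18^10 ≡ 4 (mod 14)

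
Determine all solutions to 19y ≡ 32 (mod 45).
23

Since gcd(19, 45) = 1 divides 32, a solution exists.
Multiply both sides by the inverse of 19 mod 45:
  19^(-1) mod 45 = 19
  x ≡ 19 × 32 ≡ 608 ≡ 23 (mod 45)
Verification: 19 × 23 = 437 = 9 × 45 + 32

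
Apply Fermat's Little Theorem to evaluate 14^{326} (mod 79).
65

By Fermat's Little Theorem, a^(p-1) ≡ 1 (mod p) for prime p and gcd(a, p) = 1
Here p = 79, so 14^78 ≡ 1 (mod 79)
We can reduce the exponent: 326 mod 78 = 14
So 14^326 ≡ 14^14 (mod 79)
Computing: 14^14 mod 79 = 65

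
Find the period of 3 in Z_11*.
Powers of 3 mod 11: 3^1≡3, 3^2≡9, 3^3≡5, 3^4≡4, 3^5≡1. Order = 5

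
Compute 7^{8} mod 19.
11

Using successive squaring:
Binary expansion of 8: 1000
Powers of 7 mod 19 (each is the square of the previous):
  7^1 ≡ 7 (mod 19)
  7^2 ≡ 7² = 49 ≡ 11 (mod 19)
  7^4 ≡ 11² = 121 ≡ 7 (mod 19)
  7^8 ≡ 7² = 49 ≡ 11 (mod 19)
8 is a power of 2, so 7^8 is the last square: ≡ 11 (mod 19)
Result: 7^8 ≡ 11 (mod 19)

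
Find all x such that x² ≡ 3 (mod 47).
The square roots of 3 mod 47 are 12 and 35. Verify: 12² = 144 ≡ 3 (mod 47)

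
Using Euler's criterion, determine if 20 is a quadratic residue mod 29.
By Euler's criterion: 20^{14} ≡ 1 (mod 29). Since this equals 1, 20 is a QR.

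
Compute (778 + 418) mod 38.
18

(778 + 418) = 1196
1196 mod 38 = 18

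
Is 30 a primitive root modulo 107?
No

To verify, check if 30^(106/q) ≢ 1 (mod 107) for each prime divisor q of 106
Divisors of 106 = 106: [1, 2, 53, 106]
  30^(106/2) = 30^53 ≡ 1 (mod 107)
  30^(106/53) = 30^2 ≡ 44 (mod 107)
Conclusion: 30 is not a primitive root modulo 107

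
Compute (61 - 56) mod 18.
5

(61 - 56) = 5
5 mod 18 = 5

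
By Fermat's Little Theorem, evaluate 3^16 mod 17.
By Fermat's Little Theorem, 3^{16} ≡ 1 (mod 17) since 17 is prime and gcd(3, 17) = 1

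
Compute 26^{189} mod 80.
16

Using successive squaring:
Binary expansion of 189: 10111101
Powers of 26 mod 80 (each is the square of the previous):
  26^1 ≡ 26 (mod 80)
  26^2 ≡ 26² = 676 ≡ 36 (mod 80)
  26^4 ≡ 36² = 1296 ≡ 16 (mod 80)
  26^8 ≡ 16² = 256 ≡ 16 (mod 80)
  26^16 ≡ 16² = 256 ≡ 16 (mod 80)
  26^32 ≡ 16² = 256 ≡ 16 (mod 80)
  26^64 ≡ 16² = 256 ≡ 16 (mod 80)
  26^128 ≡ 16² = 256 ≡ 16 (mod 80)
189 = 128 + 32 + 16 + 8 + 4 + 1, so 26^189 = 26^128 × 26^32 × 26^16 × 26^8 × 26^4 × 26^1 ≡ 16 × 16 × 16 × 16 × 16 × 26 (mod 80)
Multiplying step by step:
  16 × 16 = 256 ≡ 16 (mod 80)
  16 × 16 = 256 ≡ 16 (mod 80)
  16 × 16 = 256 ≡ 16 (mod 80)
  16 × 16 = 256 ≡ 16 (mod 80)
  16 × 26 = 416 ≡ 16 (mod 80)
Result: 26^189 ≡ 16 (mod 80)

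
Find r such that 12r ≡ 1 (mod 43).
12^(-1) ≡ 18 (mod 43). Verification: 12 × 18 = 216 ≡ 1 (mod 43)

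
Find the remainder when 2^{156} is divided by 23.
By Fermat: 2^{22} ≡ 1 (mod 23). 156 = 7×22 + 2. So 2^{156} ≡ 2^{2} ≡ 4 (mod 23)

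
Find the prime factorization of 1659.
3 × 7 × 79

Divide by primes starting from smallest:
1659 ÷ 3 = 553
553 ÷ 7 = 79
79 ÷ 79 = 1

1659 = 3 × 7 × 79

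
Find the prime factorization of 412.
2^2 × 103

Divide by primes starting from smallest:
412 ÷ 2 = 206
206 ÷ 2 = 103
103 ÷ 103 = 1

412 = 2^2 × 103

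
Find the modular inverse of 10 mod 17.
10^(-1) ≡ 12 (mod 17). Verification: 10 × 12 = 120 ≡ 1 (mod 17)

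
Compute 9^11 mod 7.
Using Fermat: 9^{6} ≡ 1 (mod 7). 11 ≡ 5 (mod 6). So 9^{11} ≡ 9^{5} ≡ 4 (mod 7)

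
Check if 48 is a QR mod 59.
By Euler's criterion: 48^{29} ≡ 1 (mod 59). Since this equals 1, 48 is a QR.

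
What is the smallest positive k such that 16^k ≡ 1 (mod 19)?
Powers of 16 mod 19: 16^1≡16, 16^2≡9, 16^3≡11, 16^4≡5, 16^5≡4, 16^6≡7, 16^7≡17, 16^8≡6, 16^9≡1. Order = 9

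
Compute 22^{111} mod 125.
78

Using successive squaring:
Binary expansion of 111: 1101111
Powers of 22 mod 125 (each is the square of the previous):
  22^1 ≡ 22 (mod 125)
  22^2 ≡ 22² = 484 ≡ 109 (mod 125)
  22^4 ≡ 109² = 11881 ≡ 6 (mod 125)
  22^8 ≡ 6² = 36 ≡ 36 (mod 125)
  22^16 ≡ 36² = 1296 ≡ 46 (mod 125)
  22^32 ≡ 46² = 2116 ≡ 116 (mod 125)
  22^64 ≡ 116² = 13456 ≡ 81 (mod 125)
111 = 64 + 32 + 8 + 4 + 2 + 1, so 22^111 = 22^64 × 22^32 × 22^8 × 22^4 × 22^2 × 22^1 ≡ 81 × 116 × 36 × 6 × 109 × 22 (mod 125)
Multiplying step by step:
  81 × 116 = 9396 ≡ 21 (mod 125)
  21 × 36 = 756 ≡ 6 (mod 125)
  6 × 6 = 36 ≡ 36 (mod 125)
  36 × 109 = 3924 ≡ 49 (mod 125)
  49 × 22 = 1078 ≡ 78 (mod 125)
Result: 22^111 ≡ 78 (mod 125)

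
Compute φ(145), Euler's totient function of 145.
112

Prime factorization: 145 = 5 × 29
Using the formula φ(n) = n × Π(1 - 1/p) for each prime factor p:
φ(145) = 145 × (1 - 1/5) × (1 - 1/29)
φ(145) = 112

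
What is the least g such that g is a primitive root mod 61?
p - 1 = 60 has prime divisors 2, 3, 5. h is a primitive root mod 61 iff h^(60/q) ≢ 1 (mod 61) for each such q.
h = 2: 2^30 ≡ 60, 2^20 ≡ 47, 2^12 ≡ 9 (mod 61); none is 1, so 2 has order 60 and is a primitive root.
The smallest primitive root mod 61 is g = 2.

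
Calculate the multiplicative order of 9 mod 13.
Powers of 9 mod 13: 9^1≡9, 9^2≡3, 9^3≡1. Order = 3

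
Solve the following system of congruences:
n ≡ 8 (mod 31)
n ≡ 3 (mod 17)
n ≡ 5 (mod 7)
411

Using the Chinese Remainder Theorem:
M = product of moduli = 3689
For equation 1: M_1 = 119, 119 ≡ 26 (mod 31), inverse of 119 mod 31 is 6 (check: 26 × 6 = 156 ≡ 1 (mod 31))
For equation 2: M_2 = 217, 217 ≡ 13 (mod 17), inverse of 217 mod 17 is 4 (check: 13 × 4 = 52 ≡ 1 (mod 17))
For equation 3: M_3 = 527, 527 ≡ 2 (mod 7), inverse of 527 mod 7 is 4 (check: 2 × 4 = 8 ≡ 1 (mod 7))
Combine: n ≡ Σ r_i×M_i×(M_i⁻¹ mod m_i) = 8×119×6 + 3×217×4 + 5×527×4 = 5712 + 2604 + 10540 = 18856
18856 mod 3689 = 411
n ≡ 411 (mod 3689)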